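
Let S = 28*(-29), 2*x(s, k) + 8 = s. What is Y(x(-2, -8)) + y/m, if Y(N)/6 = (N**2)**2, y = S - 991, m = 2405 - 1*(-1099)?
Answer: 4379399/1168 ≈ 3749.5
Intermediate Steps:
x(s, k) = -4 + s/2
m = 3504 (m = 2405 + 1099 = 3504)
S = -812
y = -1803 (y = -812 - 991 = -1803)
Y(N) = 6*N**4 (Y(N) = 6*(N**2)**2 = 6*N**4)
Y(x(-2, -8)) + y/m = 6*(-4 + (1/2)*(-2))**4 - 1803/3504 = 6*(-4 - 1)**4 - 1803*1/3504 = 6*(-5)**4 - 601/1168 = 6*625 - 601/1168 = 3750 - 601/1168 = 4379399/1168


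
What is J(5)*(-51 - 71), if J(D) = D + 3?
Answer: -976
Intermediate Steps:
J(D) = 3 + D
J(5)*(-51 - 71) = (3 + 5)*(-51 - 71) = 8*(-122) = -976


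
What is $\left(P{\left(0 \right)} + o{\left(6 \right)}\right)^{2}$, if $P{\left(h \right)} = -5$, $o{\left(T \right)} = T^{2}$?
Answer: $961$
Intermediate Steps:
$\left(P{\left(0 \right)} + o{\left(6 \right)}\right)^{2} = \left(-5 + 6^{2}\right)^{2} = \left(-5 + 36\right)^{2} = 31^{2} = 961$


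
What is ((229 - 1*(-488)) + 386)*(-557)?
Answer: -614371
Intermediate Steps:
((229 - 1*(-488)) + 386)*(-557) = ((229 + 488) + 386)*(-557) = (717 + 386)*(-557) = 1103*(-557) = -614371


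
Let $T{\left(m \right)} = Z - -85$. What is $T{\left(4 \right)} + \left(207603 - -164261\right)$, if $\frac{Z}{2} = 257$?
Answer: $372463$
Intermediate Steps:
$Z = 514$ ($Z = 2 \cdot 257 = 514$)
$T{\left(m \right)} = 599$ ($T{\left(m \right)} = 514 - -85 = 514 + 85 = 599$)
$T{\left(4 \right)} + \left(207603 - -164261\right) = 599 + \left(207603 - -164261\right) = 599 + \left(207603 + 164261\right) = 599 + 371864 = 372463$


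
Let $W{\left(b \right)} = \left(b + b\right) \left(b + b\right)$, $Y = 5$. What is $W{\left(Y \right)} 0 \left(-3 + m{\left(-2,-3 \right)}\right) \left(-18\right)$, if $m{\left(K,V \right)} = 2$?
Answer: $0$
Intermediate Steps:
$W{\left(b \right)} = 4 b^{2}$ ($W{\left(b \right)} = 2 b 2 b = 4 b^{2}$)
$W{\left(Y \right)} 0 \left(-3 + m{\left(-2,-3 \right)}\right) \left(-18\right) = 4 \cdot 5^{2} \cdot 0 \left(-3 + 2\right) \left(-18\right) = 4 \cdot 25 \cdot 0 \left(-1\right) \left(-18\right) = 100 \cdot 0 \left(-18\right) = 0 \left(-18\right) = 0$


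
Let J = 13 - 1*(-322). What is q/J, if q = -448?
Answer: -448/335 ≈ -1.3373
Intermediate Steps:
J = 335 (J = 13 + 322 = 335)
q/J = -448/335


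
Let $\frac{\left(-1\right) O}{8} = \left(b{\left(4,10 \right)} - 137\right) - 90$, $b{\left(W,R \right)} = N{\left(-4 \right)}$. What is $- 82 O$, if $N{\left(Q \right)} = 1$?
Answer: $-148256$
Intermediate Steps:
$b{\left(W,R \right)} = 1$
$O = 1808$ ($O = - 8 \left(\left(1 - 137\right) - 90\right) = - 8 \left(-136 - 90\right) = \left(-8\right) \left(-226\right) = 1808$)
$- 82 O = \left(-82\right) 1808 = -148256$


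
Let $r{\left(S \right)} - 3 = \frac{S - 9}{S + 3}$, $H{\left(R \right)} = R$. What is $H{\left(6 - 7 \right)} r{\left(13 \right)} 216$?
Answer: $-702$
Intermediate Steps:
$r{\left(S \right)} = 3 + \frac{-9 + S}{3 + S}$ ($r{\left(S \right)} = 3 + \frac{S - 9}{S + 3} = 3 + \frac{-9 + S}{3 + S}$)
$H{\left(6 - 7 \right)} r{\left(13 \right)} 216 = \left(6 - 7\right) 4 \cdot 13 \frac{1}{3 + 13} \cdot 216 = \left(6 - 7\right) 4 \cdot 13 \cdot \frac{1}{16} \cdot 216 = - \frac{4 \cdot 13}{16} \cdot 216 = \left(-1\right) \frac{13}{4} \cdot 216 = \left(- \frac{13}{4}\right) 216 = -702$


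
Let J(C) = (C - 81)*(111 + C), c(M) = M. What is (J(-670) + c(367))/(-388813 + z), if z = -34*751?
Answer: -420176/414347 ≈ -1.0141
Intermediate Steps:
z = -25534
J(C) = (-81 + C)*(111 + C)
(J(-670) + c(367))/(-388813 + z) = ((-8991 + (-670)² + 30*(-670)) + 367)/(-388813 - 25534) = ((-8991 + 448900 - 20100) + 367)/(-414347) = (419809 + 367)*(-1/414347) = 420176*(-1/414347) = -420176/414347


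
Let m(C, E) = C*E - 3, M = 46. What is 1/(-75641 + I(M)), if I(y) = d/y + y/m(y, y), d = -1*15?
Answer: -97198/7352183497 ≈ -1.3220e-5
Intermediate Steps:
m(C, E) = -3 + C*E
d = -15
I(y) = -15/y + y/(-3 + y**2) (I(y) = -15/y + y/(-3 + y*y) = -15/y + y/(-3 + y**2))
1/(-75641 + I(M)) = 1/(-75641 + (45 - 14*46**2)/(46*(-3 + 46**2))) = 1/(-75641 + (45 - 14*2116)/(46*(-3 + 2116))) = 1/(-75641 + (1/46)*(45 - 29624)/2113) = 1/(-75641 + (1/46)*(1/2113)*(-29579)) = 1/(-75641 - 29579/97198) = 1/(-7352183497/97198) = -97198/7352183497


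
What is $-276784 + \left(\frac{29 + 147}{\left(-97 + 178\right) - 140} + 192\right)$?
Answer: $- \frac{16319104}{59} \approx -2.766 \cdot 10^{5}$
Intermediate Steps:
$-276784 + \left(\frac{29 + 147}{\left(-97 + 178\right) - 140} + 192\right) = -276784 + \left(\frac{1}{81 - 140} \cdot 176 + 192\right) = -276784 + \left(\frac{1}{-59} \cdot 176 + 192\right) = -276784 + \left(\left(- \frac{1}{59}\right) 176 + 192\right) = -276784 + \left(- \frac{176}{59} + 192\right) = -276784 + \frac{11152}{59} = - \frac{16319104}{59}$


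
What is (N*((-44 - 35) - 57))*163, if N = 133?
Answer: -2948344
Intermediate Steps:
(N*((-44 - 35) - 57))*163 = (133*((-44 - 35) - 57))*163 = (133*(-79 - 57))*163 = (133*(-136))*163 = -18088*163 = -2948344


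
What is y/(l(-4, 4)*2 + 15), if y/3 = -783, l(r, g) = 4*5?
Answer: -2349/55 ≈ -42.709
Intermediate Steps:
l(r, g) = 20
y = -2349 (y = 3*(-783) = -2349)
y/(l(-4, 4)*2 + 15) = -2349/(20*2 + 15) = -2349/(40 + 15) = -2349/55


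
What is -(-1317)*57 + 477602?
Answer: 552671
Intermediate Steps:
-(-1317)*57 + 477602 = -1*(-75069) + 477602 = 75069 + 477602 = 552671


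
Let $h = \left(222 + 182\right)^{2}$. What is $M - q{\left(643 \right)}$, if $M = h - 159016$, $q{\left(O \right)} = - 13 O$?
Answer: $12559$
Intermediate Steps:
$h = 163216$ ($h = 404^{2} = 163216$)
$M = 4200$ ($M = 163216 - 159016 = 4200$)
$M - q{\left(643 \right)} = 4200 - \left(-13\right) 643 = 4200 - -8359 = 4200 + 8359 = 12559$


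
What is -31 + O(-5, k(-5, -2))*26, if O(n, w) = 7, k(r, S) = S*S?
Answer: 151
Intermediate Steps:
k(r, S) = S²
-31 + O(-5, k(-5, -2))*26 = -31 + 7*26 = -31 + 182 = 151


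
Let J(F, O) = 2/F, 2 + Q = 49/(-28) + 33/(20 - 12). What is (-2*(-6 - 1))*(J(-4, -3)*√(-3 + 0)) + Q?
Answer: 3/8 - 7*I*√3 ≈ 0.375 - 12.124*I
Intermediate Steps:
Q = 3/8 (Q = -2 + (49/(-28) + 33/(20 - 12)) = -2 + (49*(-1/28) + 33/8) = -2 + (-7/4 + 33*(⅛)) = -2 + (-7/4 + 33/8) = -2 + 19/8 = 3/8 ≈ 0.37500)
(-2*(-6 - 1))*(J(-4, -3)*√(-3 + 0)) + Q = (-2*(-6 - 1))*((2/(-4))*√(-3 + 0)) + 3/8 = (-2*(-7))*((2*(-¼))*√(-3)) + 3/8 = 14*(-I*√3/2) + 3/8 = -7*I*√3 + 3/8 = 3/8 - 7*I*√3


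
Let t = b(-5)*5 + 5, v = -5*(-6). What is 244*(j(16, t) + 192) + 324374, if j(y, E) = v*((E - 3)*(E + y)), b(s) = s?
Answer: 1044662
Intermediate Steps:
v = 30
t = -20 (t = -5*5 + 5 = -25 + 5 = -20)
j(y, E) = 30*(-3 + E)*(E + y) (j(y, E) = 30*((E - 3)*(E + y)) = 30*((-3 + E)*(E + y)) = 30*(-3 + E)*(E + y))
244*(j(16, t) + 192) + 324374 = 244*((-90*(-20) - 90*16 + 30*(-20)**2 + 30*(-20)*16) + 192) + 324374 = 244*((1800 - 1440 + 30*400 - 9600) + 192) + 324374 = 244*((1800 - 1440 + 12000 - 9600) + 192) + 324374 = 244*(2760 + 192) + 324374 = 244*2952 + 324374 = 720288 + 324374 = 1044662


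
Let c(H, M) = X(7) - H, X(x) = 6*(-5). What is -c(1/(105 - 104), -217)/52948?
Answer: 1/1708 ≈ 0.00058548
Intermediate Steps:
X(x) = -30
c(H, M) = -30 - H
-c(1/(105 - 104), -217)/52948 = -(-30 - 1/(105 - 104))/52948 = -(-30 - 1/1)*(1/52948) = -(-30 - 1*1)*(1/52948) = -(-30 - 1)*(1/52948) = -1*(-31)*(1/52948) = 31*(1/52948) = 1/1708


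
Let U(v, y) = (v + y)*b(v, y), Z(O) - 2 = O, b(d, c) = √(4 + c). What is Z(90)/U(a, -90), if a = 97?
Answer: -46*I*√86/301 ≈ -1.4172*I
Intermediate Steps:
Z(O) = 2 + O
U(v, y) = √(4 + y)*(v + y) (U(v, y) = (v + y)*√(4 + y) = √(4 + y)*(v + y))
Z(90)/U(a, -90) = (2 + 90)/((√(4 - 90)*(97 - 90))) = 92/((√(-86)*7)) = 92/(((I*√86)*7)) = 92/((7*I*√86)) = 92*(-I*√86/602) = -46*I*√86/301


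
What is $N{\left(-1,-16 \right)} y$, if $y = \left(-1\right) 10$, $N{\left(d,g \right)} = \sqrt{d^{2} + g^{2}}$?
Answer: $- 10 \sqrt{257} \approx -160.31$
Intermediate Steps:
$y = -10$
$N{\left(-1,-16 \right)} y = \sqrt{\left(-1\right)^{2} + \left(-16\right)^{2}} \left(-10\right) = \sqrt{1 + 256} \left(-10\right) = \sqrt{257} \left(-10\right) = - 10 \sqrt{257}$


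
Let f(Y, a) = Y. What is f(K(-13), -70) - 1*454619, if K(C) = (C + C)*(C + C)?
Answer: -453943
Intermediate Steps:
K(C) = 4*C**2 (K(C) = (2*C)*(2*C) = 4*C**2)
f(K(-13), -70) - 1*454619 = 4*(-13)**2 - 1*454619 = 4*169 - 454619 = 676 - 454619 = -453943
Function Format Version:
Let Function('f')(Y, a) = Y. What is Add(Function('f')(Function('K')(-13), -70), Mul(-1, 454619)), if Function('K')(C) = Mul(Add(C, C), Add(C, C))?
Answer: -453943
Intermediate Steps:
Function('K')(C) = Mul(4, Pow(C, 2)) (Function('K')(C) = Mul(Mul(2, C), Mul(2, C)) = Mul(4, Pow(C, 2)))
Add(Function('f')(Function('K')(-13), -70), Mul(-1, 454619)) = Add(Mul(4, Pow(-13, 2)), Mul(-1, 454619)) = Add(Mul(4, 169), -454619) = Add(676, -454619) = -453943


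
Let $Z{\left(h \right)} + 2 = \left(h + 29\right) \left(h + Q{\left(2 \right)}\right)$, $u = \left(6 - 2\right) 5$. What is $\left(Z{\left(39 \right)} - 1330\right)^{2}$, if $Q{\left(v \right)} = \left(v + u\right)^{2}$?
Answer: $1171829824$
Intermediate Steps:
$u = 20$ ($u = 4 \cdot 5 = 20$)
$Q{\left(v \right)} = \left(20 + v\right)^{2}$ ($Q{\left(v \right)} = \left(v + 20\right)^{2} = \left(20 + v\right)^{2}$)
$Z{\left(h \right)} = -2 + \left(29 + h\right) \left(484 + h\right)$ ($Z{\left(h \right)} = -2 + \left(h + 29\right) \left(h + \left(20 + 2\right)^{2}\right) = -2 + \left(29 + h\right) \left(h + 22^{2}\right) = -2 + \left(29 + h\right) \left(h + 484\right) = -2 + \left(29 + h\right) \left(484 + h\right)$)
$\left(Z{\left(39 \right)} - 1330\right)^{2} = \left(\left(14034 + 39^{2} + 513 \cdot 39\right) - 1330\right)^{2} = \left(\left(14034 + 1521 + 20007\right) - 1330\right)^{2} = \left(35562 - 1330\right)^{2} = 34232^{2} = 1171829824$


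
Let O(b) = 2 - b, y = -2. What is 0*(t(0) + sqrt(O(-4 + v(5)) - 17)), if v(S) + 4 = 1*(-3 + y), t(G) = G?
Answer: 0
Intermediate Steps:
v(S) = -9 (v(S) = -4 + 1*(-3 - 2) = -4 + 1*(-5) = -4 - 5 = -9)
0*(t(0) + sqrt(O(-4 + v(5)) - 17)) = 0*(0 + sqrt((2 - (-4 - 9)) - 17)) = 0*(0 + sqrt((2 - 1*(-13)) - 17)) = 0*(0 + sqrt((2 + 13) - 17)) = 0*(0 + sqrt(15 - 17)) = 0*(0 + sqrt(-2)) = 0*(0 + I*sqrt(2)) = 0*(I*sqrt(2)) = 0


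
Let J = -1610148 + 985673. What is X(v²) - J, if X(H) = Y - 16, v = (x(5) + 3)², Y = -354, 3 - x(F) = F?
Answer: 624105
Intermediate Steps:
x(F) = 3 - F
v = 1 (v = ((3 - 1*5) + 3)² = ((3 - 5) + 3)² = (-2 + 3)² = 1² = 1)
J = -624475
X(H) = -370 (X(H) = -354 - 16 = -370)
X(v²) - J = -370 - 1*(-624475) = -370 + 624475 = 624105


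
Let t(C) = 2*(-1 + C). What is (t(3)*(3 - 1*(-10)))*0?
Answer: 0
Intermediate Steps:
t(C) = -2 + 2*C
(t(3)*(3 - 1*(-10)))*0 = ((-2 + 2*3)*(3 - 1*(-10)))*0 = ((-2 + 6)*(3 + 10))*0 = (4*13)*0 = 52*0 = 0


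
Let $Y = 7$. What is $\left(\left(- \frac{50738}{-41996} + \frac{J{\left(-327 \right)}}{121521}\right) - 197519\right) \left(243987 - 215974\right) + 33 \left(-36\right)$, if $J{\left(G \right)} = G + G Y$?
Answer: $- \frac{4706239178563587159}{850565986} \approx -5.5331 \cdot 10^{9}$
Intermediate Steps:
$J{\left(G \right)} = 8 G$ ($J{\left(G \right)} = G + G 7 = G + 7 G = 8 G$)
$\left(\left(- \frac{50738}{-41996} + \frac{J{\left(-327 \right)}}{121521}\right) - 197519\right) \left(243987 - 215974\right) + 33 \left(-36\right) = \left(\left(- \frac{50738}{-41996} + \frac{8 \left(-327\right)}{121521}\right) - 197519\right) \left(243987 - 215974\right) + 33 \left(-36\right) = \left(\left(\left(-50738\right) \left(- \frac{1}{41996}\right) - \frac{872}{40507}\right) - 197519\right) 28013 - 1188 = \left(\left(\frac{25369}{20998} - \frac{872}{40507}\right) - 197519\right) 28013 - 1188 = \left(\frac{1009311827}{850565986} - 197519\right) 28013 - 1188 = \left(- \frac{168001933676907}{850565986}\right) 28013 - 1188 = - \frac{4706238168091195791}{850565986} - 1188 = - \frac{4706239178563587159}{850565986}$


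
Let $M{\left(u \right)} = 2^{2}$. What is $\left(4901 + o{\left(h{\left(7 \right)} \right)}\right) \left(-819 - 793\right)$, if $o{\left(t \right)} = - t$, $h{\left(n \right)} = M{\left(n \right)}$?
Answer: $-7893964$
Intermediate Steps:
$M{\left(u \right)} = 4$
$h{\left(n \right)} = 4$
$\left(4901 + o{\left(h{\left(7 \right)} \right)}\right) \left(-819 - 793\right) = \left(4901 - 4\right) \left(-819 - 793\right) = \left(4901 - 4\right) \left(-1612\right) = 4897 \left(-1612\right) = -7893964$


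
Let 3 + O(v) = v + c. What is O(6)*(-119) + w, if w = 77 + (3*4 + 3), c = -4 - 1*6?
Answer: 925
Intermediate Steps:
c = -10 (c = -4 - 6 = -10)
w = 92 (w = 77 + (12 + 3) = 77 + 15 = 92)
O(v) = -13 + v (O(v) = -3 + (v - 10) = -3 + (-10 + v) = -13 + v)
O(6)*(-119) + w = (-13 + 6)*(-119) + 92 = -7*(-119) + 92 = 833 + 92 = 925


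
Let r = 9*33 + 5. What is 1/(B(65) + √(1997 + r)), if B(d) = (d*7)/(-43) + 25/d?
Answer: 167700/36100201 + 3437291*√19/685903819 ≈ 0.026489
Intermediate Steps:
r = 302 (r = 297 + 5 = 302)
B(d) = 25/d - 7*d/43 (B(d) = (7*d)*(-1/43) + 25/d = -7*d/43 + 25/d = 25/d - 7*d/43)
1/(B(65) + √(1997 + r)) = 1/((25/65 - 7/43*65) + √(1997 + 302)) = 1/((25*(1/65) - 455/43) + √2299) = 1/((5/13 - 455/43) + 11*√19) = 1/(-5700/559 + 11*√19)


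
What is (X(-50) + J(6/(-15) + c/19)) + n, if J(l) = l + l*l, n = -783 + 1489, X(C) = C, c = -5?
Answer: 5918384/9025 ≈ 655.78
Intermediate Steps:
n = 706
J(l) = l + l²
(X(-50) + J(6/(-15) + c/19)) + n = (-50 + (6/(-15) - 5/19)*(1 + (6/(-15) - 5/19))) + 706 = (-50 + (6*(-1/15) - 5*1/19)*(1 + (6*(-1/15) - 5*1/19))) + 706 = (-50 + (-⅖ - 5/19)*(1 + (-⅖ - 5/19))) + 706 = (-50 - 63*(1 - 63/95)/95) + 706 = (-50 - 63/95*32/95) + 706 = (-50 - 2016/9025) + 706 = -453266/9025 + 706 = 5918384/9025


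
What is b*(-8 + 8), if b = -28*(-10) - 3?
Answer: 0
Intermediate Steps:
b = 277 (b = 280 - 3 = 277)
b*(-8 + 8) = 277*(-8 + 8) = 277*0 = 0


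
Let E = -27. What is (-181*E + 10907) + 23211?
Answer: 39005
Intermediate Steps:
(-181*E + 10907) + 23211 = (-181*(-27) + 10907) + 23211 = (4887 + 10907) + 23211 = 15794 + 23211 = 39005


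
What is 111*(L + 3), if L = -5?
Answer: -222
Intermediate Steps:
111*(L + 3) = 111*(-5 + 3) = 111*(-2) = -222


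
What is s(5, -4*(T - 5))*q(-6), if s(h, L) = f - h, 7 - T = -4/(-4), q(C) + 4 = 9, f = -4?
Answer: -45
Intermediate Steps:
q(C) = 5 (q(C) = -4 + 9 = 5)
T = 6 (T = 7 - (-4)/(-4) = 7 - (-4)*(-1)/4 = 7 - 1*1 = 7 - 1 = 6)
s(h, L) = -4 - h
s(5, -4*(T - 5))*q(-6) = (-4 - 1*5)*5 = (-4 - 5)*5 = -9*5 = -45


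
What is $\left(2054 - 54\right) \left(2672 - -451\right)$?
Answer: $6246000$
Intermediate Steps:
$\left(2054 - 54\right) \left(2672 - -451\right) = 2000 \left(2672 + 451\right) = 2000 \cdot 3123 = 6246000$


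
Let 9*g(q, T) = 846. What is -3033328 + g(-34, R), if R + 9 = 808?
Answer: -3033234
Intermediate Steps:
R = 799 (R = -9 + 808 = 799)
g(q, T) = 94 (g(q, T) = (⅑)*846 = 94)
-3033328 + g(-34, R) = -3033328 + 94 = -3033234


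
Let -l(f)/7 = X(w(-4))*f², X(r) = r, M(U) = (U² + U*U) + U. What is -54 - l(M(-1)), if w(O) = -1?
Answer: -61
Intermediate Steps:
M(U) = U + 2*U² (M(U) = (U² + U²) + U = 2*U² + U = U + 2*U²)
l(f) = 7*f² (l(f) = -(-7)*f² = 7*f²)
-54 - l(M(-1)) = -54 - 7*(-(1 + 2*(-1)))² = -54 - 7*(-(1 - 2))² = -54 - 7*(-1*(-1))² = -54 - 7*1² = -54 - 7 = -61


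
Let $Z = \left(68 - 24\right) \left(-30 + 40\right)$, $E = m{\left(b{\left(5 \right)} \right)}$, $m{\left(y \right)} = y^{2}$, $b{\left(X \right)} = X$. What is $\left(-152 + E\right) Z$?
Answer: $-55880$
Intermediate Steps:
$E = 25$ ($E = 5^{2} = 25$)
$Z = 440$ ($Z = 44 \cdot 10 = 440$)
$\left(-152 + E\right) Z = \left(-152 + 25\right) 440 = \left(-127\right) 440 = -55880$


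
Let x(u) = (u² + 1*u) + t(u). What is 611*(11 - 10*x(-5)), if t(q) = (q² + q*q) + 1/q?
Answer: -419757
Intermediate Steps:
t(q) = 1/q + 2*q² (t(q) = (q² + q²) + 1/q = 2*q² + 1/q = 1/q + 2*q²)
x(u) = u + u² + (1 + 2*u³)/u (x(u) = (u² + 1*u) + (1 + 2*u³)/u = (u² + u) + (1 + 2*u³)/u = (u + u²) + (1 + 2*u³)/u = u + u² + (1 + 2*u³)/u)
611*(11 - 10*x(-5)) = 611*(11 - 10*(-5 + 1/(-5) + 3*(-5)²)) = 611*(11 - 10*(-5 - ⅕ + 3*25)) = 611*(11 - 10*(-5 - ⅕ + 75)) = 611*(11 - 10*349/5) = 611*(11 - 698) = 611*(-687) = -419757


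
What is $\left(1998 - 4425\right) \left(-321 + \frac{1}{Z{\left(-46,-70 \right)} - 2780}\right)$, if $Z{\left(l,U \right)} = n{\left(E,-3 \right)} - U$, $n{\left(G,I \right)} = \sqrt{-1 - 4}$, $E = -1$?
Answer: $\frac{381437095147}{489607} + \frac{809 i \sqrt{5}}{2448035} \approx 7.7907 \cdot 10^{5} + 0.00073895 i$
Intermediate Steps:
$n{\left(G,I \right)} = i \sqrt{5}$ ($n{\left(G,I \right)} = \sqrt{-5} = i \sqrt{5}$)
$Z{\left(l,U \right)} = - U + i \sqrt{5}$ ($Z{\left(l,U \right)} = i \sqrt{5} - U = - U + i \sqrt{5}$)
$\left(1998 - 4425\right) \left(-321 + \frac{1}{Z{\left(-46,-70 \right)} - 2780}\right) = \left(1998 - 4425\right) \left(-321 + \frac{1}{\left(\left(-1\right) \left(-70\right) + i \sqrt{5}\right) - 2780}\right) = - 2427 \left(-321 + \frac{1}{\left(70 + i \sqrt{5}\right) - 2780}\right) = - 2427 \left(-321 + \frac{1}{-2710 + i \sqrt{5}}\right) = 779067 - \frac{2427}{-2710 + i \sqrt{5}}$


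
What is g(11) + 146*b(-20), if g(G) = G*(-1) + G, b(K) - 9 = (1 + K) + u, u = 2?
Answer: -1168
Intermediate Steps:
b(K) = 12 + K (b(K) = 9 + ((1 + K) + 2) = 9 + (3 + K) = 12 + K)
g(G) = 0 (g(G) = -G + G = 0)
g(11) + 146*b(-20) = 0 + 146*(12 - 20) = 0 + 146*(-8) = 0 - 1168 = -1168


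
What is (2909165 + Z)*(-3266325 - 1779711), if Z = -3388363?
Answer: 2418050359128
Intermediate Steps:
(2909165 + Z)*(-3266325 - 1779711) = (2909165 - 3388363)*(-3266325 - 1779711) = -479198*(-5046036) = 2418050359128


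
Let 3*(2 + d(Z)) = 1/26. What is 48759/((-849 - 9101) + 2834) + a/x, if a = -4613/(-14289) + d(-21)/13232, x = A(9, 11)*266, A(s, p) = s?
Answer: -47817825543155641/6978780129537216 ≈ -6.8519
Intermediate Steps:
d(Z) = -155/78 (d(Z) = -2 + (1/3)/26 = -2 + (1/3)*(1/26) = -2 + 1/78 = -155/78)
x = 2394 (x = 9*266 = 2394)
a = 1586281351/4915873248 (a = -4613/(-14289) - 155/78/13232 = -4613*(-1/14289) - 155/78*1/13232 = 4613/14289 - 155/1032096 = 1586281351/4915873248 ≈ 0.32269)
48759/((-849 - 9101) + 2834) + a/x = 48759/((-849 - 9101) + 2834) + (1586281351/4915873248)/2394 = 48759/(-9950 + 2834) + (1586281351/4915873248)*(1/2394) = 48759/(-7116) + 1586281351/11768600555712 = 48759*(-1/7116) + 1586281351/11768600555712 = -16253/2372 + 1586281351/11768600555712 = -47817825543155641/6978780129537216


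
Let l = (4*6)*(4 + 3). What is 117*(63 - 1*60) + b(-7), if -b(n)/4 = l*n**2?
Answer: -32577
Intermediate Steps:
l = 168 (l = 24*7 = 168)
b(n) = -672*n**2
117*(63 - 1*60) + b(-7) = 117*(63 - 1*60) - 672*(-7)**2 = 117*(63 - 60) - 672*49 = 117*3 - 32928 = 351 - 32928 = -32577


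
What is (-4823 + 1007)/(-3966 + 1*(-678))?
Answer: 106/129 ≈ 0.82171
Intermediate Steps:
(-4823 + 1007)/(-3966 + 1*(-678)) = -3816/(-3966 - 678) = -3816/(-4644) = -3816*(-1/4644) = 106/129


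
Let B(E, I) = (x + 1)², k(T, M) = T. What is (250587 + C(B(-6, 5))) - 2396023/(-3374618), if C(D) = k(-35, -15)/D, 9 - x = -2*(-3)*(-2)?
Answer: 204644287767123/816657556 ≈ 2.5059e+5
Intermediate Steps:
x = 21 (x = 9 - (-2*(-3))*(-2) = 9 - 6*(-2) = 9 - 1*(-12) = 9 + 12 = 21)
B(E, I) = 484 (B(E, I) = (21 + 1)² = 22² = 484)
C(D) = -35/D
(250587 + C(B(-6, 5))) - 2396023/(-3374618) = (250587 - 35/484) - 2396023/(-3374618) = (250587 - 35*1/484) - 2396023*(-1/3374618) = (250587 - 35/484) + 2396023/3374618 = 121284073/484 + 2396023/3374618 = 204644287767123/816657556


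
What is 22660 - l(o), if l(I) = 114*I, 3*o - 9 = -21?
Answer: 23116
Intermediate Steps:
o = -4 (o = 3 + (⅓)*(-21) = 3 - 7 = -4)
22660 - l(o) = 22660 - 114*(-4) = 22660 - 1*(-456) = 22660 + 456 = 23116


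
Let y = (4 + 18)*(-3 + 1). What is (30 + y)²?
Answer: 196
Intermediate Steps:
y = -44 (y = 22*(-2) = -44)
(30 + y)² = (30 - 44)² = (-14)² = 196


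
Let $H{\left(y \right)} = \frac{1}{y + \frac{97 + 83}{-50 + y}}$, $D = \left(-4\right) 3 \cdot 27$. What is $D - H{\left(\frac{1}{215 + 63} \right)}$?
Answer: $- \frac{1499611894}{4632407} \approx -323.72$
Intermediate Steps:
$D = -324$ ($D = \left(-12\right) 27 = -324$)
$H{\left(y \right)} = \frac{1}{y + \frac{180}{-50 + y}}$
$D - H{\left(\frac{1}{215 + 63} \right)} = -324 - \frac{-50 + \frac{1}{215 + 63}}{180 + \left(\frac{1}{215 + 63}\right)^{2} - \frac{50}{215 + 63}} = -324 - \frac{-50 + \frac{1}{278}}{180 + \left(\frac{1}{278}\right)^{2} - \frac{50}{278}} = -324 - \frac{-50 + \frac{1}{278}}{180 + \left(\frac{1}{278}\right)^{2} - \frac{25}{139}} = -324 - \frac{1}{180 + \frac{1}{77284} - \frac{25}{139}} \left(- \frac{13899}{278}\right) = -324 - \frac{1}{\frac{13897221}{77284}} \left(- \frac{13899}{278}\right) = -324 - \frac{77284}{13897221} \left(- \frac{13899}{278}\right) = -324 - - \frac{1287974}{4632407} = -324 + \frac{1287974}{4632407} = - \frac{1499611894}{4632407}$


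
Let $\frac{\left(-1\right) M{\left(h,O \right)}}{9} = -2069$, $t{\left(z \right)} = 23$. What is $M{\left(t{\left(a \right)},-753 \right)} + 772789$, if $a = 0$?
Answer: $791410$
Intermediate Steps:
$M{\left(h,O \right)} = 18621$ ($M{\left(h,O \right)} = \left(-9\right) \left(-2069\right) = 18621$)
$M{\left(t{\left(a \right)},-753 \right)} + 772789 = 18621 + 772789 = 791410$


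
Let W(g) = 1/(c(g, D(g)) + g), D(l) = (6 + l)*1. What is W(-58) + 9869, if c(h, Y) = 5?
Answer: 523056/53 ≈ 9869.0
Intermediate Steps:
D(l) = 6 + l
W(g) = 1/(5 + g)
W(-58) + 9869 = 1/(5 - 58) + 9869 = 1/(-53) + 9869 = -1/53 + 9869 = 523056/53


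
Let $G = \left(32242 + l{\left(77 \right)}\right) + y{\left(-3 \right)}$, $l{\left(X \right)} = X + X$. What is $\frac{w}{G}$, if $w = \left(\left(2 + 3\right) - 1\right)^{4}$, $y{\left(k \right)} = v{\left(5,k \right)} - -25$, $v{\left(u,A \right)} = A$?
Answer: $\frac{128}{16209} \approx 0.0078968$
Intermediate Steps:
$y{\left(k \right)} = 25 + k$ ($y{\left(k \right)} = k - -25 = k + 25 = 25 + k$)
$l{\left(X \right)} = 2 X$
$w = 256$ ($w = \left(5 - 1\right)^{4} = 4^{4} = 256$)
$G = 32418$ ($G = \left(32242 + 2 \cdot 77\right) + \left(25 - 3\right) = \left(32242 + 154\right) + 22 = 32396 + 22 = 32418$)
$\frac{w}{G} = \frac{256}{32418} = 256 \cdot \frac{1}{32418} = \frac{128}{16209}$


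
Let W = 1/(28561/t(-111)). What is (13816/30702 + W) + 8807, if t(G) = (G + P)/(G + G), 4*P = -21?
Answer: 1143015130666645/129778213656 ≈ 8807.5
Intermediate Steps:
P = -21/4 (P = (¼)*(-21) = -21/4 ≈ -5.2500)
t(G) = (-21/4 + G)/(2*G) (t(G) = (G - 21/4)/(G + G) = (-21/4 + G)/((2*G)) = (-21/4 + G)*(1/(2*G)) = (-21/4 + G)/(2*G))
W = 155/8454056 (W = 1/(28561/(((⅛)*(-21 + 4*(-111))/(-111)))) = 1/(28561/(((⅛)*(-1/111)*(-21 - 444)))) = 1/(28561/(((⅛)*(-1/111)*(-465)))) = 1/(28561/(155/296)) = 1/(28561*(296/155)) = 1/(8454056/155) = 155/8454056 ≈ 1.8334e-5)
(13816/30702 + W) + 8807 = (13816/30702 + 155/8454056) + 8807 = (13816*(1/30702) + 155/8454056) + 8807 = (6908/15351 + 155/8454056) + 8807 = 58402998253/129778213656 + 8807 = 1143015130666645/129778213656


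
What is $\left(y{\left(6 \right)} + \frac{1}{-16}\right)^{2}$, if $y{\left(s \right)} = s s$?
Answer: $\frac{330625}{256} \approx 1291.5$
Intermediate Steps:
$y{\left(s \right)} = s^{2}$
$\left(y{\left(6 \right)} + \frac{1}{-16}\right)^{2} = \left(6^{2} + \frac{1}{-16}\right)^{2} = \left(36 - \frac{1}{16}\right)^{2} = \left(\frac{575}{16}\right)^{2} = \frac{330625}{256}$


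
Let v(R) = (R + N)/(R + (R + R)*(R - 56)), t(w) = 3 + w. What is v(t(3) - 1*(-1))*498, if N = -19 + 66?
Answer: -26892/679 ≈ -39.605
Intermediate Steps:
N = 47
v(R) = (47 + R)/(R + 2*R*(-56 + R)) (v(R) = (R + 47)/(R + (R + R)*(R - 56)) = (47 + R)/(R + (2*R)*(-56 + R)) = (47 + R)/(R + 2*R*(-56 + R)))
v(t(3) - 1*(-1))*498 = ((47 + ((3 + 3) - 1*(-1)))/(((3 + 3) - 1*(-1))*(-111 + 2*((3 + 3) - 1*(-1)))))*498 = ((47 + (6 + 1))/((6 + 1)*(-111 + 2*(6 + 1))))*498 = ((47 + 7)/(7*(-111 + 2*7)))*498 = ((1/7)*54/(-111 + 14))*498 = ((1/7)*54/(-97))*498 = ((1/7)*(-1/97)*54)*498 = -54/679*498 = -26892/679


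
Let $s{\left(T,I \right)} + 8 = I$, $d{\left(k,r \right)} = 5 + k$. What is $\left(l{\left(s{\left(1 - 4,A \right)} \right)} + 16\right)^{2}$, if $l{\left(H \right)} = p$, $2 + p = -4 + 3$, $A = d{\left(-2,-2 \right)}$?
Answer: $169$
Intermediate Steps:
$A = 3$ ($A = 5 - 2 = 3$)
$s{\left(T,I \right)} = -8 + I$
$p = -3$ ($p = -2 + \left(-4 + 3\right) = -2 - 1 = -3$)
$l{\left(H \right)} = -3$
$\left(l{\left(s{\left(1 - 4,A \right)} \right)} + 16\right)^{2} = \left(-3 + 16\right)^{2} = 13^{2} = 169$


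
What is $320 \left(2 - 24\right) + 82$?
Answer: $-6958$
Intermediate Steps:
$320 \left(2 - 24\right) + 82 = 320 \left(-22\right) + 82 = -7040 + 82 = -6958$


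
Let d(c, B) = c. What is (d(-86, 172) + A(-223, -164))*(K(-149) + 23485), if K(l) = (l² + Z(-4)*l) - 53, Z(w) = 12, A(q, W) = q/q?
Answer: -3726825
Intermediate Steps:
A(q, W) = 1
K(l) = -53 + l² + 12*l (K(l) = (l² + 12*l) - 53 = -53 + l² + 12*l)
(d(-86, 172) + A(-223, -164))*(K(-149) + 23485) = (-86 + 1)*((-53 + (-149)² + 12*(-149)) + 23485) = -85*((-53 + 22201 - 1788) + 23485) = -85*(20360 + 23485) = -85*43845 = -3726825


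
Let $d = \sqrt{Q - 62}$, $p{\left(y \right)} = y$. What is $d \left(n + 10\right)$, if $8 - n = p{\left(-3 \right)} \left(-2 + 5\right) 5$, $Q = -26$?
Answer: $126 i \sqrt{22} \approx 590.99 i$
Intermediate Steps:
$d = 2 i \sqrt{22}$ ($d = \sqrt{-26 - 62} = \sqrt{-88} = 2 i \sqrt{22} \approx 9.3808 i$)
$n = 53$ ($n = 8 - - 3 \left(-2 + 5\right) 5 = 8 - \left(-3\right) 3 \cdot 5 = 8 - \left(-9\right) 5 = 8 - -45 = 8 + 45 = 53$)
$d \left(n + 10\right) = 2 i \sqrt{22} \left(53 + 10\right) = 2 i \sqrt{22} \cdot 63 = 126 i \sqrt{22}$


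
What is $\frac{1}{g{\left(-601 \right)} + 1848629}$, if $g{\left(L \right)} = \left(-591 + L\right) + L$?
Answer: $\frac{1}{1846836} \approx 5.4147 \cdot 10^{-7}$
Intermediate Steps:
$g{\left(L \right)} = -591 + 2 L$
$\frac{1}{g{\left(-601 \right)} + 1848629} = \frac{1}{\left(-591 + 2 \left(-601\right)\right) + 1848629} = \frac{1}{\left(-591 - 1202\right) + 1848629} = \frac{1}{-1793 + 1848629} = \frac{1}{1846836}$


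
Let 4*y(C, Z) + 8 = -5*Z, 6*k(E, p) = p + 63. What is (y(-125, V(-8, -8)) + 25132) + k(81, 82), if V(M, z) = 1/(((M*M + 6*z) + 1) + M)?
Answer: 905545/36 ≈ 25154.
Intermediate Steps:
k(E, p) = 21/2 + p/6 (k(E, p) = (p + 63)/6 = (63 + p)/6 = 21/2 + p/6)
V(M, z) = 1/(1 + M + M**2 + 6*z) (V(M, z) = 1/(((M**2 + 6*z) + 1) + M) = 1/((1 + M**2 + 6*z) + M) = 1/(1 + M + M**2 + 6*z))
y(C, Z) = -2 - 5*Z/4 (y(C, Z) = -2 + (-5*Z)/4 = -2 - 5*Z/4)
(y(-125, V(-8, -8)) + 25132) + k(81, 82) = ((-2 - 5/(4*(1 - 8 + (-8)**2 + 6*(-8)))) + 25132) + (21/2 + (1/6)*82) = ((-2 - 5/(4*(1 - 8 + 64 - 48))) + 25132) + (21/2 + 41/3) = ((-2 - 5/4/9) + 25132) + 145/6 = ((-2 - 5/4*1/9) + 25132) + 145/6 = ((-2 - 5/36) + 25132) + 145/6 = (-77/36 + 25132) + 145/6 = 904675/36 + 145/6 = 905545/36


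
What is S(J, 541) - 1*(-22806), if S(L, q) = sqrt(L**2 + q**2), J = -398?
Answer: 22806 + sqrt(451085) ≈ 23478.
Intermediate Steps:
S(J, 541) - 1*(-22806) = sqrt((-398)**2 + 541**2) - 1*(-22806) = sqrt(158404 + 292681) + 22806 = sqrt(451085) + 22806 = 22806 + sqrt(451085)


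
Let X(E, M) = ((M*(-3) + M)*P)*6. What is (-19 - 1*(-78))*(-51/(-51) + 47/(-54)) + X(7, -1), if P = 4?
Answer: 3005/54 ≈ 55.648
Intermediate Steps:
X(E, M) = -48*M (X(E, M) = ((M*(-3) + M)*4)*6 = ((-3*M + M)*4)*6 = (-2*M*4)*6 = -8*M*6 = -48*M)
(-19 - 1*(-78))*(-51/(-51) + 47/(-54)) + X(7, -1) = (-19 - 1*(-78))*(-51/(-51) + 47/(-54)) - 48*(-1) = (-19 + 78)*(-51*(-1/51) + 47*(-1/54)) + 48 = 59*(1 - 47/54) + 48 = 59*(7/54) + 48 = 413/54 + 48 = 3005/54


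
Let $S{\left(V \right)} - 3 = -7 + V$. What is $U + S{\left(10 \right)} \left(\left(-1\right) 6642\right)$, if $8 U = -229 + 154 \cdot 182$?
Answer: $- \frac{291017}{8} \approx -36377.0$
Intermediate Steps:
$U = \frac{27799}{8}$ ($U = \frac{-229 + 154 \cdot 182}{8} = \frac{-229 + 28028}{8} = \frac{1}{8} \cdot 27799 = \frac{27799}{8} \approx 3474.9$)
$S{\left(V \right)} = -4 + V$ ($S{\left(V \right)} = 3 + \left(-7 + V\right) = -4 + V$)
$U + S{\left(10 \right)} \left(\left(-1\right) 6642\right) = \frac{27799}{8} + \left(-4 + 10\right) \left(\left(-1\right) 6642\right) = \frac{27799}{8} + 6 \left(-6642\right) = \frac{27799}{8} - 39852 = - \frac{291017}{8}$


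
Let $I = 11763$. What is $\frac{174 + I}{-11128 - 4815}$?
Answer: $- \frac{11937}{15943} \approx -0.74873$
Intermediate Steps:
$\frac{174 + I}{-11128 - 4815} = \frac{174 + 11763}{-11128 - 4815} = \frac{11937}{-15943} = 11937 \left(- \frac{1}{15943}\right) = - \frac{11937}{15943}$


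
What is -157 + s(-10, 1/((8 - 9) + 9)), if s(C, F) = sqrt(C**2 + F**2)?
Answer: -157 + sqrt(6401)/8 ≈ -147.00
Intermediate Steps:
-157 + s(-10, 1/((8 - 9) + 9)) = -157 + sqrt((-10)**2 + (1/((8 - 9) + 9))**2) = -157 + sqrt(100 + (1/(-1 + 9))**2) = -157 + sqrt(100 + (1/8)**2) = -157 + sqrt(100 + 1/64) = -157 + sqrt(6401/64) = -157 + sqrt(6401)/8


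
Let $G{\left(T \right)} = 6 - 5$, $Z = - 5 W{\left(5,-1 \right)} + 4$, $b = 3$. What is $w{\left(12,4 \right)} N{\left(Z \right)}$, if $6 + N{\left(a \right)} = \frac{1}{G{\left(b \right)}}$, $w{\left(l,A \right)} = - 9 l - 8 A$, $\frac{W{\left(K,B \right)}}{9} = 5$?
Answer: $700$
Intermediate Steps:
$W{\left(K,B \right)} = 45$ ($W{\left(K,B \right)} = 9 \cdot 5 = 45$)
$Z = -221$ ($Z = \left(-5\right) 45 + 4 = -225 + 4 = -221$)
$G{\left(T \right)} = 1$ ($G{\left(T \right)} = 6 - 5 = 1$)
$N{\left(a \right)} = -5$ ($N{\left(a \right)} = -6 + 1^{-1} = -6 + 1 = -5$)
$w{\left(12,4 \right)} N{\left(Z \right)} = \left(\left(-9\right) 12 - 32\right) \left(-5\right) = \left(-108 - 32\right) \left(-5\right) = \left(-140\right) \left(-5\right) = 700$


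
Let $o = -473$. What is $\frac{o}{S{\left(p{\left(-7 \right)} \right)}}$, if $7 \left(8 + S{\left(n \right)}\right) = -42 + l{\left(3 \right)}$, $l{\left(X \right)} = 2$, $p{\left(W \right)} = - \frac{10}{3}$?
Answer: $\frac{3311}{96} \approx 34.49$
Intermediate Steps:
$p{\left(W \right)} = - \frac{10}{3}$ ($p{\left(W \right)} = \left(-10\right) \frac{1}{3} = - \frac{10}{3}$)
$S{\left(n \right)} = - \frac{96}{7}$ ($S{\left(n \right)} = -8 + \frac{-42 + 2}{7} = -8 + \frac{1}{7} \left(-40\right) = -8 - \frac{40}{7} = - \frac{96}{7}$)
$\frac{o}{S{\left(p{\left(-7 \right)} \right)}} = - \frac{473}{- \frac{96}{7}} = \left(-473\right) \left(- \frac{7}{96}\right) = \frac{3311}{96}$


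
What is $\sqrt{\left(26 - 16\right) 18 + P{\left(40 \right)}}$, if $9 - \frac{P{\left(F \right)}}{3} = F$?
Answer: $\sqrt{87} \approx 9.3274$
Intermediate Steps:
$P{\left(F \right)} = 27 - 3 F$
$\sqrt{\left(26 - 16\right) 18 + P{\left(40 \right)}} = \sqrt{\left(26 - 16\right) 18 + \left(27 - 120\right)} = \sqrt{10 \cdot 18 + \left(27 - 120\right)} = \sqrt{180 - 93} = \sqrt{87}$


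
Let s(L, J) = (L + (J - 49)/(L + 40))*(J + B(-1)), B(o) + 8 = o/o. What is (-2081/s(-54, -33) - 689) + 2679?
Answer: 26810633/13480 ≈ 1988.9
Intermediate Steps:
B(o) = -7 (B(o) = -8 + o/o = -8 + 1 = -7)
s(L, J) = (-7 + J)*(L + (-49 + J)/(40 + L)) (s(L, J) = (L + (J - 49)/(L + 40))*(J - 7) = (L + (-49 + J)/(40 + L))*(-7 + J) = (-7 + J)*(L + (-49 + J)/(40 + L)))
(-2081/s(-54, -33) - 689) + 2679 = (-2081*(40 - 54)/(343 + (-33)² - 280*(-54) - 56*(-33) - 7*(-54)² - 33*(-54)² + 40*(-33)*(-54)) - 689) + 2679 = (-2081*(-14/(343 + 1089 + 15120 + 1848 - 7*2916 - 33*2916 + 71280)) - 689) + 2679 = (-2081*(-14/(343 + 1089 + 15120 + 1848 - 20412 - 96228 + 71280)) - 689) + 2679 = (-2081/((-1/14*(-26960))) - 689) + 2679 = (-2081/13480/7 - 689) + 2679 = (-2081*7/13480 - 689) + 2679 = (-14567/13480 - 689) + 2679 = -9302287/13480 + 2679 = 26810633/13480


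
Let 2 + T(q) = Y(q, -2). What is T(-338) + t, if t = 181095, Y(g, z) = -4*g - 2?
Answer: 182443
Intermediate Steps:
Y(g, z) = -2 - 4*g
T(q) = -4 - 4*q (T(q) = -2 + (-2 - 4*q) = -4 - 4*q)
T(-338) + t = (-4 - 4*(-338)) + 181095 = (-4 + 1352) + 181095 = 1348 + 181095 = 182443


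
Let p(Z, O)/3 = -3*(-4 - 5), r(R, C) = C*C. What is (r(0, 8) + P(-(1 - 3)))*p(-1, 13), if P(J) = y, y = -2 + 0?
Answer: 5022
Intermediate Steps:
r(R, C) = C²
y = -2
P(J) = -2
p(Z, O) = 81 (p(Z, O) = 3*(-3*(-4 - 5)) = 3*(-3*(-9)) = 3*27 = 81)
(r(0, 8) + P(-(1 - 3)))*p(-1, 13) = (8² - 2)*81 = (64 - 2)*81 = 62*81 = 5022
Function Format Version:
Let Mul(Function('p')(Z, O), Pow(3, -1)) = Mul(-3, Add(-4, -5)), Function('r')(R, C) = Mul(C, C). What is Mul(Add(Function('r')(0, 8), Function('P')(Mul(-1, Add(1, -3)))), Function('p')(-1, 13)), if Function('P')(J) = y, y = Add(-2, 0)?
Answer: 5022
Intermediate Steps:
Function('r')(R, C) = Pow(C, 2)
y = -2
Function('P')(J) = -2
Function('p')(Z, O) = 81 (Function('p')(Z, O) = Mul(3, Mul(-3, Add(-4, -5))) = Mul(3, Mul(-3, -9)) = Mul(3, 27) = 81)
Mul(Add(Function('r')(0, 8), Function('P')(Mul(-1, Add(1, -3)))), Function('p')(-1, 13)) = Mul(Add(Pow(8, 2), -2), 81) = Mul(Add(64, -2), 81) = Mul(62, 81) = 5022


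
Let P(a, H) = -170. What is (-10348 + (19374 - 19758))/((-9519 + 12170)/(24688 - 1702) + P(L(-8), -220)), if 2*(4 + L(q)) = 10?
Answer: 246685752/3904969 ≈ 63.172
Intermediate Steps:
L(q) = 1 (L(q) = -4 + (½)*10 = -4 + 5 = 1)
(-10348 + (19374 - 19758))/((-9519 + 12170)/(24688 - 1702) + P(L(-8), -220)) = (-10348 + (19374 - 19758))/((-9519 + 12170)/(24688 - 1702) - 170) = (-10348 - 384)/(2651/22986 - 170) = -10732/(2651*(1/22986) - 170) = -10732/(2651/22986 - 170) = -10732/(-3904969/22986) = -10732*(-22986/3904969) = 246685752/3904969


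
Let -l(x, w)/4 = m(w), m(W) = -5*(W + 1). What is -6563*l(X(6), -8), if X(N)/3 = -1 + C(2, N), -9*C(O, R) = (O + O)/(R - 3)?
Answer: 918820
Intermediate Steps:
C(O, R) = -2*O/(9*(-3 + R)) (C(O, R) = -(O + O)/(9*(R - 3)) = -2*O/(9*(-3 + R)))
X(N) = -3 - 12/(-27 + 9*N) (X(N) = 3*(-1 - 2*2/(-27 + 9*N)) = 3*(-1 - 4/(-27 + 9*N)) = -3 - 12/(-27 + 9*N))
m(W) = -5 - 5*W (m(W) = -5*(1 + W) = -5 - 5*W)
l(x, w) = 20 + 20*w (l(x, w) = -4*(-5 - 5*w) = 20 + 20*w)
-6563*l(X(6), -8) = -6563*(20 + 20*(-8)) = -6563*(20 - 160) = -6563*(-140) = 918820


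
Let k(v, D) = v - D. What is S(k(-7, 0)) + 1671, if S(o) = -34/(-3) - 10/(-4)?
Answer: 10109/6 ≈ 1684.8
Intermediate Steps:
S(o) = 83/6 (S(o) = -34*(-1/3) - 10*(-1/4) = 34/3 + 5/2 = 83/6)
S(k(-7, 0)) + 1671 = 83/6 + 1671 = 10109/6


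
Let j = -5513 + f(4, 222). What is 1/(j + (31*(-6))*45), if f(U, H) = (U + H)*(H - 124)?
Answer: 1/8265 ≈ 0.00012099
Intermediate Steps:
f(U, H) = (-124 + H)*(H + U) (f(U, H) = (H + U)*(-124 + H) = (-124 + H)*(H + U))
j = 16635 (j = -5513 + (222² - 124*222 - 124*4 + 222*4) = -5513 + (49284 - 27528 - 496 + 888) = -5513 + 22148 = 16635)
1/(j + (31*(-6))*45) = 1/(16635 + (31*(-6))*45) = 1/(16635 - 186*45) = 1/(16635 - 8370) = 1/8265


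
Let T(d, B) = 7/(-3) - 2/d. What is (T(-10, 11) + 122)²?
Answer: 3232804/225 ≈ 14368.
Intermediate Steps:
T(d, B) = -7/3 - 2/d (T(d, B) = 7*(-⅓) - 2/d = -7/3 - 2/d)
(T(-10, 11) + 122)² = ((-7/3 - 2/(-10)) + 122)² = ((-7/3 - 2*(-⅒)) + 122)² = ((-7/3 + ⅕) + 122)² = (-32/15 + 122)² = (1798/15)² = 3232804/225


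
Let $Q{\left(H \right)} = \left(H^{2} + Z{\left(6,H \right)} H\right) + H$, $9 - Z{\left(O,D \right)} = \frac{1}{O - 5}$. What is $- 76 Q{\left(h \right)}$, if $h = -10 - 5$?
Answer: $-6840$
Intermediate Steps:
$h = -15$
$Z{\left(O,D \right)} = 9 - \frac{1}{-5 + O}$ ($Z{\left(O,D \right)} = 9 - \frac{1}{O - 5} = 9 - \frac{1}{-5 + O}$)
$Q{\left(H \right)} = H^{2} + 9 H$ ($Q{\left(H \right)} = \left(H^{2} + \frac{-46 + 9 \cdot 6}{-5 + 6} H\right) + H = \left(H^{2} + \frac{-46 + 54}{1} H\right) + H = \left(H^{2} + 1 \cdot 8 H\right) + H = \left(H^{2} + 8 H\right) + H = H^{2} + 9 H$)
$- 76 Q{\left(h \right)} = - 76 \left(- 15 \left(9 - 15\right)\right) = - 76 \left(\left(-15\right) \left(-6\right)\right) = \left(-76\right) 90 = -6840$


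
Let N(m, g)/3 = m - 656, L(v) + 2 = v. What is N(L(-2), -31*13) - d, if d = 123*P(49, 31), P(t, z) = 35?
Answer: -6285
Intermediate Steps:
L(v) = -2 + v
N(m, g) = -1968 + 3*m (N(m, g) = 3*(m - 656) = 3*(-656 + m) = -1968 + 3*m)
d = 4305 (d = 123*35 = 4305)
N(L(-2), -31*13) - d = (-1968 + 3*(-2 - 2)) - 1*4305 = (-1968 + 3*(-4)) - 4305 = (-1968 - 12) - 4305 = -1980 - 4305 = -6285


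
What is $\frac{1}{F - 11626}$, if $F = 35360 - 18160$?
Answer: $\frac{1}{5574} \approx 0.0001794$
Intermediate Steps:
$F = 17200$
$\frac{1}{F - 11626} = \frac{1}{17200 - 11626} = \frac{1}{5574}$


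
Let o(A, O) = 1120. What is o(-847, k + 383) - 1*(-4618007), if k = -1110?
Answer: 4619127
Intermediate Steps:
o(-847, k + 383) - 1*(-4618007) = 1120 - 1*(-4618007) = 1120 + 4618007 = 4619127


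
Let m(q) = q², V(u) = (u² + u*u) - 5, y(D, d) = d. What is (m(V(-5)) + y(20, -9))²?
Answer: 4064256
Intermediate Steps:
V(u) = -5 + 2*u² (V(u) = (u² + u²) - 5 = 2*u² - 5 = -5 + 2*u²)
(m(V(-5)) + y(20, -9))² = ((-5 + 2*(-5)²)² - 9)² = ((-5 + 2*25)² - 9)² = ((-5 + 50)² - 9)² = (45² - 9)² = (2025 - 9)² = 2016² = 4064256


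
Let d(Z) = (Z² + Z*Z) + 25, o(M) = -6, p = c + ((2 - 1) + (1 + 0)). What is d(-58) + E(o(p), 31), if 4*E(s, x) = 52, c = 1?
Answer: 6766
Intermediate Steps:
p = 3 (p = 1 + ((2 - 1) + (1 + 0)) = 1 + (1 + 1) = 1 + 2 = 3)
E(s, x) = 13 (E(s, x) = (¼)*52 = 13)
d(Z) = 25 + 2*Z² (d(Z) = (Z² + Z²) + 25 = 2*Z² + 25 = 25 + 2*Z²)
d(-58) + E(o(p), 31) = (25 + 2*(-58)²) + 13 = (25 + 2*3364) + 13 = (25 + 6728) + 13 = 6753 + 13 = 6766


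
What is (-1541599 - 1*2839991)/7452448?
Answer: -2190795/3726224 ≈ -0.58794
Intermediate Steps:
(-1541599 - 1*2839991)/7452448 = (-1541599 - 2839991)*(1/7452448) = -4381590*1/7452448 = -2190795/3726224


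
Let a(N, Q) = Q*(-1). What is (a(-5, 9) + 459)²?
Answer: 202500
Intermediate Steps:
a(N, Q) = -Q
(a(-5, 9) + 459)² = (-1*9 + 459)² = (-9 + 459)² = 450² = 202500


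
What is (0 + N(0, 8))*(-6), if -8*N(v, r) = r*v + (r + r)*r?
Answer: 96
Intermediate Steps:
N(v, r) = -r²/4 - r*v/8 (N(v, r) = -(r*v + (r + r)*r)/8 = -(r*v + (2*r)*r)/8 = -(r*v + 2*r²)/8 = -(2*r² + r*v)/8 = -r²/4 - r*v/8)
(0 + N(0, 8))*(-6) = (0 - ⅛*8*(0 + 2*8))*(-6) = (0 - ⅛*8*(0 + 16))*(-6) = (0 - ⅛*8*16)*(-6) = (0 - 16)*(-6) = -16*(-6) = 96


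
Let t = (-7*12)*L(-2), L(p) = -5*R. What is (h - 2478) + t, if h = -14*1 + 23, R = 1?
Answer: -2049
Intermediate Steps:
L(p) = -5 (L(p) = -5*1 = -5)
t = 420 (t = -7*12*(-5) = -84*(-5) = 420)
h = 9 (h = -14 + 23 = 9)
(h - 2478) + t = (9 - 2478) + 420 = -2469 + 420 = -2049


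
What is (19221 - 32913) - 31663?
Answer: -45355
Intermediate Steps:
(19221 - 32913) - 31663 = -13692 - 31663 = -45355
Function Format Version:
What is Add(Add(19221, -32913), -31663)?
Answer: -45355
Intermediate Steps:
Add(Add(19221, -32913), -31663) = Add(-13692, -31663) = -45355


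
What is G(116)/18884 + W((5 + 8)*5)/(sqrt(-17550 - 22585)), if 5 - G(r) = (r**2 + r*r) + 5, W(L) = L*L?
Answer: -6728/4721 - 845*I*sqrt(40135)/8027 ≈ -1.4251 - 21.089*I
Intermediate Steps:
W(L) = L**2
G(r) = -2*r**2 (G(r) = 5 - ((r**2 + r*r) + 5) = 5 - ((r**2 + r**2) + 5) = 5 - (2*r**2 + 5) = 5 - (5 + 2*r**2) = 5 + (-5 - 2*r**2) = -2*r**2)
G(116)/18884 + W((5 + 8)*5)/(sqrt(-17550 - 22585)) = -2*116**2/18884 + ((5 + 8)*5)**2/(sqrt(-17550 - 22585)) = -2*13456*(1/18884) + (13*5)**2/(sqrt(-40135)) = -26912*1/18884 + 65**2/((I*sqrt(40135))) = -6728/4721 + 4225*(-I*sqrt(40135)/40135) = -6728/4721 - 845*I*sqrt(40135)/8027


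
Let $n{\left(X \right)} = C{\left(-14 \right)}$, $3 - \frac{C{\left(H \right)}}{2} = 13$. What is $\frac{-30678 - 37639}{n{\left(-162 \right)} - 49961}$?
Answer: $\frac{68317}{49981} \approx 1.3669$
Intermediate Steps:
$C{\left(H \right)} = -20$ ($C{\left(H \right)} = 6 - 26 = -20$)
$n{\left(X \right)} = -20$
$\frac{-30678 - 37639}{n{\left(-162 \right)} - 49961} = \frac{-30678 - 37639}{-20 - 49961} = - \frac{68317}{-49981} = \left(-68317\right) \left(- \frac{1}{49981}\right) = \frac{68317}{49981}$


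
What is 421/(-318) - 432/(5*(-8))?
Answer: 15067/1590 ≈ 9.4761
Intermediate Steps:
421/(-318) - 432/(5*(-8)) = 421*(-1/318) - 432/(-40) = -421/318 - 432*(-1/40) = -421/318 + 54/5 = 15067/1590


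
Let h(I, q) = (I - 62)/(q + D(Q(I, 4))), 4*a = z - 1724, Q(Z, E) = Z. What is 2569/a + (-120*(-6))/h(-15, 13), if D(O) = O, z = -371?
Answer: 2225548/161315 ≈ 13.796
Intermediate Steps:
a = -2095/4 (a = (-371 - 1724)/4 = (¼)*(-2095) = -2095/4 ≈ -523.75)
h(I, q) = (-62 + I)/(I + q) (h(I, q) = (I - 62)/(q + I) = (-62 + I)/(I + q))
2569/a + (-120*(-6))/h(-15, 13) = 2569/(-2095/4) + (-120*(-6))/(((-62 - 15)/(-15 + 13))) = 2569*(-4/2095) + 720/((-77/(-2))) = -10276/2095 + 720/((-½*(-77))) = -10276/2095 + 720/(77/2) = -10276/2095 + 720*(2/77) = -10276/2095 + 1440/77 = 2225548/161315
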